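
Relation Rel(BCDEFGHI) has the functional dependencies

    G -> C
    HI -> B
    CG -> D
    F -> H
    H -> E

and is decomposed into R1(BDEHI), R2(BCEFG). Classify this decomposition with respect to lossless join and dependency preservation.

lossy and not dependency-preserving

Lossless test: (BE)⁺ = {BE}, which is a superkey of neither fragment — lossy.
Dependency preservation: the restricted closure of {CG} across the fragments never reaches {D}, so CG → D cannot be enforced without a join — not preserved.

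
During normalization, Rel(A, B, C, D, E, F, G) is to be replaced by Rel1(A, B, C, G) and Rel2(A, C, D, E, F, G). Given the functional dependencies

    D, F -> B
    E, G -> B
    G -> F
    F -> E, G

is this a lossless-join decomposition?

Yes

Common attributes: Rel1 ∩ Rel2 = {A, C, G}.
Closure of {A, C, G}: G → F applies, adding F; F → E, G applies, adding E; E, G → B applies, adding B. So (A, C, G)⁺ = {A, B, C, E, F, G}.
This closure contains every attribute of Rel1, so Rel1 ∩ Rel2 → Rel1. The join is lossless.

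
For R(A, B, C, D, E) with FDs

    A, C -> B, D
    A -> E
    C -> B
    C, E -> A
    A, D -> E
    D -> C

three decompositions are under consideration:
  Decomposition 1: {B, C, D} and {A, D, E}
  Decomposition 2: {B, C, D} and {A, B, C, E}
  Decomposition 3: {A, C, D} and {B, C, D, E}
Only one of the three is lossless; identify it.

Decomposition 1

Decomposition 1: common = {D}, closure = {B, C, D} → lossless.
Decomposition 2: common = {B, C}, closure = {B, C} → lossy.
Decomposition 3: common = {C, D}, closure = {B, C, D} → lossy.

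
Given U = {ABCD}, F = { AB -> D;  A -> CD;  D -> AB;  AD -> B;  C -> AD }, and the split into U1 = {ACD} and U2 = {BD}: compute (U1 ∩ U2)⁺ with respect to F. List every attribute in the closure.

ABCD

U1 ∩ U2 = {D}.
D → AB applies, adding AB
A → CD applies, adding C
Closure: {ABCD}.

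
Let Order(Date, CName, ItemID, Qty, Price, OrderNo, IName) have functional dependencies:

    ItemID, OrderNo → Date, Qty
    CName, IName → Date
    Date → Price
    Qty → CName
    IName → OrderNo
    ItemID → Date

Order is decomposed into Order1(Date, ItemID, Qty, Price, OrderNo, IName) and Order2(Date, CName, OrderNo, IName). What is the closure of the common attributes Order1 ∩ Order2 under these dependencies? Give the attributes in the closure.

Date, Price, OrderNo, IName

Order1 ∩ Order2 = {Date, OrderNo, IName}.
Date → Price applies, adding Price
Closure: {Date, Price, OrderNo, IName}.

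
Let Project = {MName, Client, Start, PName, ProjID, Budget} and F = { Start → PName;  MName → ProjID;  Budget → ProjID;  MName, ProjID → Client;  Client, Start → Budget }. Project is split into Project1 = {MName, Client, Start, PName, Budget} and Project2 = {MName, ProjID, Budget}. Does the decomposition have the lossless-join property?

Yes

Common attributes: Project1 ∩ Project2 = {MName, Budget}.
Closure of {MName, Budget}: MName → ProjID applies, adding ProjID; MName, ProjID → Client applies, adding Client. So (MName, Budget)⁺ = {MName, Client, ProjID, Budget}.
This closure contains every attribute of Project2, so Project1 ∩ Project2 → Project2. The join is lossless.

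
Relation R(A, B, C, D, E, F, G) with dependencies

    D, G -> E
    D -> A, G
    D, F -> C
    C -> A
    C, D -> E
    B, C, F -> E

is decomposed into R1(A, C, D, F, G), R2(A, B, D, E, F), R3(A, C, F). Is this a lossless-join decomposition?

Yes

Chase test. Columns are A, B, C, D, E, F, G; row i has aⱼ where attribute j ∈ Ri, else bᵢⱼ.
Initial tableau (one row per fragment):
  row 1: a1 b12 a3 a4 b15 a6 a7
  row 2: a1 a2 b23 a4 a5 a6 b27
  row 3: a1 b32 a3 b34 b35 a6 b37
Rows 1 and 2 agree on D; apply D→A, G and equate their A, G entries.
Rows 1 and 2 agree on D, F; apply D, F→C and equate their C entries.
Rows 1 and 2 agree on C, D; apply C, D→E and equate their E entries.
Row 2 is now all distinguished symbols — the join is lossless.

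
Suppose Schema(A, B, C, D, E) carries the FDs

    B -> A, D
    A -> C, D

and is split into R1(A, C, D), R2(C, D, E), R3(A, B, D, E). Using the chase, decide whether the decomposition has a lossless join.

Yes

Chase test. Columns are A, B, C, D, E; row i has aⱼ where attribute j ∈ Ri, else bᵢⱼ.
Initial tableau (one row per fragment):
  row 1: a1 b12 a3 a4 b15
  row 2: b21 b22 a3 a4 a5
  row 3: a1 a2 b33 a4 a5
Rows 1 and 3 agree on A; apply A→C, D and equate their C, D entries.
Row 3 is now all distinguished symbols — the join is lossless.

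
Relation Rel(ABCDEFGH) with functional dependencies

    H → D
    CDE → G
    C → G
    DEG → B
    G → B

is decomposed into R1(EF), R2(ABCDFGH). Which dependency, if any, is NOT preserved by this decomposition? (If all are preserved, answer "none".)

none

H → D lies within R2.
CDE → G: restricted closure across fragments reaches G.
C → G lies within R2.
DEG → B: restricted closure across fragments reaches B.
G → B lies within R2.
Every dependency is enforceable on the fragments, so the decomposition is dependency-preserving.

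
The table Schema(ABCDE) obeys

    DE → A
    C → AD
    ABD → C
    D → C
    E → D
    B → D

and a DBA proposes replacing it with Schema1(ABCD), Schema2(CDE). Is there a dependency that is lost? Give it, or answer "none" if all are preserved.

DE → A: restricted closure across fragments reaches A.
C → AD lies within Schema1.
ABD → C lies within Schema1.
D → C lies within Schema1.
E → D lies within Schema2.
B → D lies within Schema1.
Every dependency is enforceable on the fragments, so the decomposition is dependency-preserving.

none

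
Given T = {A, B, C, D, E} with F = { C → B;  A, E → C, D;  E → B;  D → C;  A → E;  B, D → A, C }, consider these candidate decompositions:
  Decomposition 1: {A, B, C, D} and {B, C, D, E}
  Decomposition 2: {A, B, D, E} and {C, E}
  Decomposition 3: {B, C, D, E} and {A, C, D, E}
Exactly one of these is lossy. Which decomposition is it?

Decomposition 1: common = {B, C, D}, closure = {A, B, C, D, E} → lossless.
Decomposition 2: common = {E}, closure = {B, E} → lossy.
Decomposition 3: common = {C, D, E}, closure = {A, B, C, D, E} → lossless.

Decomposition 2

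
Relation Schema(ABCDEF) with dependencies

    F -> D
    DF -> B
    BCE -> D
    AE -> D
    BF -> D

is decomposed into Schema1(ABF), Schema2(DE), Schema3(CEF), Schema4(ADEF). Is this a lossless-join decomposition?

No

Chase test. Columns are ABCDEF; row i has aⱼ where attribute j ∈ Schemai, else bᵢⱼ.
Initial tableau (one row per fragment):
  row 1: a1 a2 b13 b14 b15 a6
  row 2: b21 b22 b23 a4 a5 b26
  row 3: b31 b32 a3 b34 a5 a6
  row 4: a1 b42 b43 a4 a5 a6
Rows 1 and 3 agree on F; apply F→D and equate their D entries.
Rows 1 and 4 agree on F; apply F→D and equate their D entries.
Rows 1 and 3 agree on DF; apply DF→B and equate their B entries.
Rows 1 and 4 agree on DF; apply DF→B and equate their B entries.
No row becomes fully distinguished — the join is lossy.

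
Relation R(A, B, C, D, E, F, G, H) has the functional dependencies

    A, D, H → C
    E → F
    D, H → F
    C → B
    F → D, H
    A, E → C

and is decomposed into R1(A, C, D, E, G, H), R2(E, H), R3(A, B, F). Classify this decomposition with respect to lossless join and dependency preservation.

Lossless test (chase): Rows 1 and 2 agree on E; apply E→F and equate their F entries. Rows 1 and 2 agree on F; apply F→D, H and equate their D, H entries. No row becomes fully distinguished — the join is lossy.
Dependency preservation: the restricted closure of {E} across the fragments never reaches {F}, so E → F cannot be enforced without a join — not preserved.

lossy and not dependency-preserving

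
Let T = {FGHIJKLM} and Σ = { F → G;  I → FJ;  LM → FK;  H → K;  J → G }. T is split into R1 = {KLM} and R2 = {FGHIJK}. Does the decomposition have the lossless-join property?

Common attributes: R1 ∩ R2 = {K}.
No dependency enlarges {K}, so (K)⁺ = {K}.
The closure contains neither all of R1 = {KLM} nor all of R2 = {FGHIJK}, so the common attributes are not a superkey of either fragment. The join is lossy.

No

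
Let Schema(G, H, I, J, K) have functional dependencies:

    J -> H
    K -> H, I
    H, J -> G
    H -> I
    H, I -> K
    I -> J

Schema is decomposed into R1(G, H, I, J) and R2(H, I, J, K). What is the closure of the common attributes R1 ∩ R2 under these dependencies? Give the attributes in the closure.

G, H, I, J, K

R1 ∩ R2 = {H, I, J}.
H, J → G applies, adding G
H, I → K applies, adding K
Closure: {G, H, I, J, K}.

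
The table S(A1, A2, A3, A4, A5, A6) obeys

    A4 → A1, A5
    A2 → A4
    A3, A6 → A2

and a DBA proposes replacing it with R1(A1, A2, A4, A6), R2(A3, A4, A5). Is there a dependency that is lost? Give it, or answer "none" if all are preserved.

A3, A6 → A2

Check A3, A6 → A2: no single fragment contains all of {A2, A3, A6}, and the restricted closure of {A3, A6} across the fragments never reaches {A2}.
A4 → A1, A5 is preserved.
A2 → A4 is preserved.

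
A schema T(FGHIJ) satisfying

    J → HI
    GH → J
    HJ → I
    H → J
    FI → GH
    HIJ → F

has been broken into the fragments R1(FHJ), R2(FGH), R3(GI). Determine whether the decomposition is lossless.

Chase test. Columns are FGHIJ; row i has aⱼ where attribute j ∈ Ri, else bᵢⱼ.
Initial tableau (one row per fragment):
  row 1: a1 b12 a3 b14 a5
  row 2: a1 a2 a3 b24 b25
  row 3: b31 a2 b33 a4 b35
Rows 1 and 2 agree on H; apply H→J and equate their J entries.
Rows 1 and 2 agree on J; apply J→HI and equate their HI entries.
Rows 1 and 2 agree on FI; apply FI→GH and equate their GH entries.
No row becomes fully distinguished — the join is lossy.

No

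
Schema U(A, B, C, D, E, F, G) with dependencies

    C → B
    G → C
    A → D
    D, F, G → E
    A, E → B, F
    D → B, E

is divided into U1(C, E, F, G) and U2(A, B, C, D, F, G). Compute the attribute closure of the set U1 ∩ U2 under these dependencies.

B, C, F, G

U1 ∩ U2 = {C, F, G}.
C → B applies, adding B
Closure: {B, C, F, G}.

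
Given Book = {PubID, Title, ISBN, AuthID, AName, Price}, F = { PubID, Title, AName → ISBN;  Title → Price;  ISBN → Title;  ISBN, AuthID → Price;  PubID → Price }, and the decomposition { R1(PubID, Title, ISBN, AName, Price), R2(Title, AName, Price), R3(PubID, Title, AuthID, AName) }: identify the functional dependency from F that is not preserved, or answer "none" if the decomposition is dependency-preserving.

PubID, Title, AName → ISBN lies within R1.
Title → Price lies within R1.
ISBN → Title lies within R1.
ISBN, AuthID → Price: restricted closure across fragments reaches Price.
PubID → Price lies within R1.
Every dependency is enforceable on the fragments, so the decomposition is dependency-preserving.

none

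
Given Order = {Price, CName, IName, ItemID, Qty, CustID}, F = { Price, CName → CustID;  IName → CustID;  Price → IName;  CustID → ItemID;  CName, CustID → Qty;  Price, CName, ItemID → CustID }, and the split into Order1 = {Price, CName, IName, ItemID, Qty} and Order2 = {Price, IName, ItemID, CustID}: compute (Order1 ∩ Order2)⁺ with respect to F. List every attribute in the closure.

Order1 ∩ Order2 = {Price, IName, ItemID}.
IName → CustID applies, adding CustID
Closure: {Price, IName, ItemID, CustID}.

Price, IName, ItemID, CustID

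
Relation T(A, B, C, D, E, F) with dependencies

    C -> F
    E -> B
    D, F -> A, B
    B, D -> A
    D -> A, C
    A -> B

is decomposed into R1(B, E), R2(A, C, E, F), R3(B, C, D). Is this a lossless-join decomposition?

Chase test. Columns are A, B, C, D, E, F; row i has aⱼ where attribute j ∈ Ri, else bᵢⱼ.
Initial tableau (one row per fragment):
  row 1: b11 a2 b13 b14 a5 b16
  row 2: a1 b22 a3 b24 a5 a6
  row 3: b31 a2 a3 a4 b35 b36
Rows 2 and 3 agree on C; apply C→F and equate their F entries.
Rows 1 and 2 agree on E; apply E→B and equate their B entries.
No row becomes fully distinguished — the join is lossy.

No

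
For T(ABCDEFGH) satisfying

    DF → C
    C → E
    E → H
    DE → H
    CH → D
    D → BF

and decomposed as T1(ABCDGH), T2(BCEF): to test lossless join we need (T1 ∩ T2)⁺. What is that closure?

T1 ∩ T2 = {BC}.
C → E applies, adding E
E → H applies, adding H
CH → D applies, adding D
D → BF applies, adding F
Closure: {BCDEFH}.

BCDEFH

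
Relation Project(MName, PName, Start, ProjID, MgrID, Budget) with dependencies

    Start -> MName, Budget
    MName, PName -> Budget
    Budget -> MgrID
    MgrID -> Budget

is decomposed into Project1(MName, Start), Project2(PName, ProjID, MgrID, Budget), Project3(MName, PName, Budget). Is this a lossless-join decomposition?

Chase test. Columns are MName, PName, Start, ProjID, MgrID, Budget; row i has aⱼ where attribute j ∈ Projecti, else bᵢⱼ.
Initial tableau (one row per fragment):
  row 1: a1 b12 a3 b14 b15 b16
  row 2: b21 a2 b23 a4 a5 a6
  row 3: a1 a2 b33 b34 b35 a6
Rows 2 and 3 agree on Budget; apply Budget→MgrID and equate their MgrID entries.
No row becomes fully distinguished — the join is lossy.

No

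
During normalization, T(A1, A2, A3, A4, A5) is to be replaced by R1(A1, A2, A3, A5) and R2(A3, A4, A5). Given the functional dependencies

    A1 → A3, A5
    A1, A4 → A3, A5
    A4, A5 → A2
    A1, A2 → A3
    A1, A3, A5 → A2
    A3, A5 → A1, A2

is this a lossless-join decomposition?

Common attributes: R1 ∩ R2 = {A3, A5}.
Closure of {A3, A5}: A3, A5 → A1, A2 applies, adding A1, A2. So (A3, A5)⁺ = {A1, A2, A3, A5}.
This closure contains every attribute of R1, so R1 ∩ R2 → R1. The join is lossless.

Yes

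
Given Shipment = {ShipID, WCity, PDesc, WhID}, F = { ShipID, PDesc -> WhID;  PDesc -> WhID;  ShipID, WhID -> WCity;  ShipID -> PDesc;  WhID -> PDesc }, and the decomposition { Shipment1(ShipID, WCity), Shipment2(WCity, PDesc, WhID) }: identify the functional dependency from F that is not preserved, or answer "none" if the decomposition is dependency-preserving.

ShipID -> PDesc

Check ShipID → PDesc: no single fragment contains all of {ShipID, PDesc}, and the restricted closure of {ShipID} across the fragments never reaches {PDesc}.
ShipID, PDesc → WhID is preserved.
PDesc → WhID is preserved.
ShipID, WhID → WCity is preserved.
WhID → PDesc is preserved.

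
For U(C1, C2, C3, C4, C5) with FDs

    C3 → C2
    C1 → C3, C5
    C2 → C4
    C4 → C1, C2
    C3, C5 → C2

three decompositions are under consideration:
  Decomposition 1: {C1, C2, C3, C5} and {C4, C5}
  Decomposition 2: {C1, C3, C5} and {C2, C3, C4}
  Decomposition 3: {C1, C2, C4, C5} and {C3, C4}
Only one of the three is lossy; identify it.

Decomposition 1

Decomposition 1: common = {C5}, closure = {C5} → lossy.
Decomposition 2: common = {C3}, closure = {C1, C2, C3, C4, C5} → lossless.
Decomposition 3: common = {C4}, closure = {C1, C2, C3, C4, C5} → lossless.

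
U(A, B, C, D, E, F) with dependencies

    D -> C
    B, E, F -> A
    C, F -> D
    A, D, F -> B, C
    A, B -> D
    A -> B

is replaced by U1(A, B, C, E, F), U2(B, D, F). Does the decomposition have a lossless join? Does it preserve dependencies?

lossy and not dependency-preserving

Lossless test: (B, F)⁺ = {B, F}, which is a superkey of neither fragment — lossy.
Dependency preservation: the restricted closure of {D} across the fragments never reaches {C}, so D → C cannot be enforced without a join — not preserved.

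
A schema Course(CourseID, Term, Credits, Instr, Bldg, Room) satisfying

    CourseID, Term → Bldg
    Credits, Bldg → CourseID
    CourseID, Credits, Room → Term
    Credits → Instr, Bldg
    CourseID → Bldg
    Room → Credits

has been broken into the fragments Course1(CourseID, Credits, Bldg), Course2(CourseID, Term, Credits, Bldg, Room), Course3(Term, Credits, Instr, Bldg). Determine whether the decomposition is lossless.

Chase test. Columns are CourseID, Term, Credits, Instr, Bldg, Room; row i has aⱼ where attribute j ∈ Coursei, else bᵢⱼ.
Initial tableau (one row per fragment):
  row 1: a1 b12 a3 b14 a5 b16
  row 2: a1 a2 a3 b24 a5 a6
  row 3: b31 a2 a3 a4 a5 b36
Rows 1 and 3 agree on Credits, Bldg; apply Credits, Bldg→CourseID and equate their CourseID entries.
Rows 1 and 2 agree on Credits; apply Credits→Instr, Bldg and equate their Instr, Bldg entries.
Rows 1 and 3 agree on Credits; apply Credits→Instr, Bldg and equate their Instr, Bldg entries.
Row 2 is now all distinguished symbols — the join is lossless.

Yes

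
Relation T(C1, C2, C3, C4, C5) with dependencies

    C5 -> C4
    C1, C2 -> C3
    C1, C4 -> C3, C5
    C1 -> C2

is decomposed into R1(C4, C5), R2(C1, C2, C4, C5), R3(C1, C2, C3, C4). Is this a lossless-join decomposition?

Chase test. Columns are C1, C2, C3, C4, C5; row i has aⱼ where attribute j ∈ Ri, else bᵢⱼ.
Initial tableau (one row per fragment):
  row 1: b11 b12 b13 a4 a5
  row 2: a1 a2 b23 a4 a5
  row 3: a1 a2 a3 a4 b35
Rows 2 and 3 agree on C1, C2; apply C1, C2→C3 and equate their C3 entries.
Rows 2 and 3 agree on C1, C4; apply C1, C4→C3, C5 and equate their C3, C5 entries.
Row 2 is now all distinguished symbols — the join is lossless.

Yes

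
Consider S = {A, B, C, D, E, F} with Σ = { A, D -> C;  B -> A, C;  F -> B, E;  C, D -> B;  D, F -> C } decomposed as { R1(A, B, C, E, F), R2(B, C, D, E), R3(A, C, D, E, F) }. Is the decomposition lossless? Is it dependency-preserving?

Lossless test (chase): Rows 1 and 2 agree on B; apply B→A, C and equate their A, C entries. Rows 1 and 3 agree on F; apply F→B, E and equate their B, E entries. Row 3 is now all distinguished symbols — the join is lossless.
Dependency preservation: every FD's attributes lie within a single fragment, so each can be enforced locally — preserved.

lossless and dependency-preserving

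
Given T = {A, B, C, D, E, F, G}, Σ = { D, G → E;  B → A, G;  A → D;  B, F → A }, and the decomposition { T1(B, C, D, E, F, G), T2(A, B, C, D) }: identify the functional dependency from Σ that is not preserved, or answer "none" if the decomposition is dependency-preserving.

none

D, G → E lies within T1.
B → A, G: restricted closure across fragments reaches A, G.
A → D lies within T2.
B, F → A: restricted closure across fragments reaches A.
Every dependency is enforceable on the fragments, so the decomposition is dependency-preserving.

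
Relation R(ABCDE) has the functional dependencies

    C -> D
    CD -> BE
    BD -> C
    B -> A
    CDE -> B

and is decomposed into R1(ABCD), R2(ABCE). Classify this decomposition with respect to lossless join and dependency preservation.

lossless and dependency-preserving

Lossless test: (ABC)⁺ = {ABCDE}, which contains all of one fragment — lossless.
Dependency preservation: CD → BE; CDE → B are not contained in any single fragment, but the restricted closure of each left-hand side across the fragments still reaches the right-hand side; the remaining FDs each lie inside some fragment. All dependencies are preserved.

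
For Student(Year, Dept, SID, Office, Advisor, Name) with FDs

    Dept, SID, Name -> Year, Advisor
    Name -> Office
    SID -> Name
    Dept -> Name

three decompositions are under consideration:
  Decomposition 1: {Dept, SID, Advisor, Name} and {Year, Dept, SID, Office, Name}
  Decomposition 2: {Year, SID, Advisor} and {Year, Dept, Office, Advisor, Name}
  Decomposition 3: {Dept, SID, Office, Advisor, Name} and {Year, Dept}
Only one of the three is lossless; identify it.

Decomposition 1

Decomposition 1: common = {Dept, SID, Name}, closure = {Year, Dept, SID, Office, Advisor, Name} → lossless.
Decomposition 2: common = {Year, Advisor}, closure = {Year, Advisor} → lossy.
Decomposition 3: common = {Dept}, closure = {Dept, Office, Name} → lossy.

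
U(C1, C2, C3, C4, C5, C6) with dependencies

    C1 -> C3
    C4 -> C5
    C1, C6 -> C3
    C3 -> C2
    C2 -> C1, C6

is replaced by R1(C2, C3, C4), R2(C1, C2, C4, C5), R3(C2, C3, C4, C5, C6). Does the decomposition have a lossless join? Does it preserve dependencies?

Lossless test (chase): Rows 1 and 2 agree on C4; apply C4→C5 and equate their C5 entries. Rows 1 and 2 agree on C2; apply C2→C1, C6 and equate their C1, C6 entries. Rows 1 and 3 agree on C2; apply C2→C1, C6 and equate their C1, C6 entries. Rows 1 and 2 agree on C1; apply C1→C3 and equate their C3 entries. Row 1 is now all distinguished symbols — the join is lossless.
Dependency preservation: C1 → C3; C1, C6 → C3; C2 → C1, C6 are not contained in any single fragment, but the restricted closure of each left-hand side across the fragments still reaches the right-hand side; the remaining FDs each lie inside some fragment. All dependencies are preserved.

lossless and dependency-preserving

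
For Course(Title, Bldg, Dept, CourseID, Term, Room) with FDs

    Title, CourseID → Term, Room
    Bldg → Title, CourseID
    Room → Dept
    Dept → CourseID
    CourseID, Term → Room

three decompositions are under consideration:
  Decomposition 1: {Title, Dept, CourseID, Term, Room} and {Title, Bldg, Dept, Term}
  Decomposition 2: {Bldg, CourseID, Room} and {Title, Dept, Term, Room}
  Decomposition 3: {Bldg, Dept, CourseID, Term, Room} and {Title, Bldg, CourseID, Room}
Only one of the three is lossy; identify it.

Decomposition 2

Decomposition 1: common = {Title, Dept, Term}, closure = {Title, Dept, CourseID, Term, Room} → lossless.
Decomposition 2: common = {Room}, closure = {Dept, CourseID, Room} → lossy.
Decomposition 3: common = {Bldg, CourseID, Room}, closure = {Title, Bldg, Dept, CourseID, Term, Room} → lossless.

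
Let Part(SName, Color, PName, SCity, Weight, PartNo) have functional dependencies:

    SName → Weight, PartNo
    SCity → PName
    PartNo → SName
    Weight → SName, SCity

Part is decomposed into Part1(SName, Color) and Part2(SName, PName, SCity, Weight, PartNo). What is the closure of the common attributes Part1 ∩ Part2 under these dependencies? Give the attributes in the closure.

SName, PName, SCity, Weight, PartNo

Part1 ∩ Part2 = {SName}.
SName → Weight, PartNo applies, adding Weight, PartNo
Weight → SName, SCity applies, adding SCity
SCity → PName applies, adding PName
Closure: {SName, PName, SCity, Weight, PartNo}.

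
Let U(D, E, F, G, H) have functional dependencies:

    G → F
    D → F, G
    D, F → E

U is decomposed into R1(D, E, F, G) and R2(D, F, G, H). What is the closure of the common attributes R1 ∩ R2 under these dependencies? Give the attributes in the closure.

R1 ∩ R2 = {D, F, G}.
D, F → E applies, adding E
Closure: {D, E, F, G}.

D, E, F, G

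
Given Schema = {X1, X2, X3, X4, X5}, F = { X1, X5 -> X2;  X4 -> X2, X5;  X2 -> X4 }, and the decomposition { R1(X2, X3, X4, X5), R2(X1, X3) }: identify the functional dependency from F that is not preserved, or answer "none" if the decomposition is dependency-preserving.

Check X1, X5 → X2: no single fragment contains all of {X1, X2, X5}, and the restricted closure of {X1, X5} across the fragments never reaches {X2}.
X4 → X2, X5 is preserved.
X2 → X4 is preserved.

X1, X5 -> X2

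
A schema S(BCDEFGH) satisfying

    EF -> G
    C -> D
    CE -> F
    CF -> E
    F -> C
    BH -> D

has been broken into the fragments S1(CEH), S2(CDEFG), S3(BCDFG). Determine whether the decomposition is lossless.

Chase test. Columns are BCDEFGH; row i has aⱼ where attribute j ∈ Si, else bᵢⱼ.
Initial tableau (one row per fragment):
  row 1: b11 a2 b13 a4 b15 b16 a7
  row 2: b21 a2 a3 a4 a5 a6 b27
  row 3: a1 a2 a3 b34 a5 a6 b37
Rows 1 and 2 agree on C; apply C→D and equate their D entries.
Rows 1 and 2 agree on CE; apply CE→F and equate their F entries.
Rows 1 and 3 agree on CF; apply CF→E and equate their E entries.
Rows 1 and 2 agree on EF; apply EF→G and equate their G entries.
No row becomes fully distinguished — the join is lossy.

No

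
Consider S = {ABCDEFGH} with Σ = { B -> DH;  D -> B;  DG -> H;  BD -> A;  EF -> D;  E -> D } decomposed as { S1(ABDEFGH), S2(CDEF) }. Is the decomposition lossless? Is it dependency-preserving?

Lossless test: (DEF)⁺ = {ABDEFH}, which is a superkey of neither fragment — lossy.
Dependency preservation: every FD's attributes lie within a single fragment, so each can be enforced locally — preserved.

lossy but dependency-preserving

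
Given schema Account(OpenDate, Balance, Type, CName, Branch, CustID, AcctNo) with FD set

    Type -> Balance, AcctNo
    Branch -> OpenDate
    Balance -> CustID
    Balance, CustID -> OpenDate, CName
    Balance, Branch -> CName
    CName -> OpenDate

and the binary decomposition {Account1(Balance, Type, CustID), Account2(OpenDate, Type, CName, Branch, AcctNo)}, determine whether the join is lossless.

Common attributes: Account1 ∩ Account2 = {Type}.
Closure of {Type}: Type → Balance, AcctNo applies, adding Balance, AcctNo; Balance → CustID applies, adding CustID; Balance, CustID → OpenDate, CName applies, adding OpenDate, CName. So (Type)⁺ = {OpenDate, Balance, Type, CName, CustID, AcctNo}.
This closure contains every attribute of Account1, so Account1 ∩ Account2 → Account1. The join is lossless.

Yes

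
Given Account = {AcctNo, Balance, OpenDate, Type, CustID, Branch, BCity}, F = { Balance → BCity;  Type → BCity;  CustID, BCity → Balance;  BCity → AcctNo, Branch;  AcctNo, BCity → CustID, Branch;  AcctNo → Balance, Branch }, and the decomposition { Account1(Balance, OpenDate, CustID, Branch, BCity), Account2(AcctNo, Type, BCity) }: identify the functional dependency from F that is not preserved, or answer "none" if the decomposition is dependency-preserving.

Balance → BCity lies within Account1.
Type → BCity lies within Account2.
CustID, BCity → Balance lies within Account1.
BCity → AcctNo, Branch: restricted closure across fragments reaches AcctNo, Branch.
AcctNo, BCity → CustID, Branch: restricted closure across fragments reaches CustID, Branch.
AcctNo → Balance, Branch: restricted closure across fragments reaches Balance, Branch.
Every dependency is enforceable on the fragments, so the decomposition is dependency-preserving.

none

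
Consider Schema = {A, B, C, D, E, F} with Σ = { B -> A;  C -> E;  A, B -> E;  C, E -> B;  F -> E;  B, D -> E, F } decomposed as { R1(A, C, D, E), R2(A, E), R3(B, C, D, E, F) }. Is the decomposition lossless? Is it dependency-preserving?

lossless but not dependency-preserving

Lossless test (chase): Rows 1 and 3 agree on C, E; apply C, E→B and equate their B entries. Rows 1 and 3 agree on B, D; apply B, D→E, F and equate their E, F entries. Rows 1 and 3 agree on B; apply B→A and equate their A entries. Row 1 is now all distinguished symbols — the join is lossless.
Dependency preservation: the restricted closure of {B} across the fragments never reaches {A}, so B → A cannot be enforced without a join — not preserved.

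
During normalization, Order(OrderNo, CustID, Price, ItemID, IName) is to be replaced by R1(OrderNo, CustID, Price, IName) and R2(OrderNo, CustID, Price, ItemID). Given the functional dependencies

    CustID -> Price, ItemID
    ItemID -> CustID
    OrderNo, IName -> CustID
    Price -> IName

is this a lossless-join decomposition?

Common attributes: R1 ∩ R2 = {OrderNo, CustID, Price}.
Closure of {OrderNo, CustID, Price}: CustID → Price, ItemID applies, adding ItemID; Price → IName applies, adding IName. So (OrderNo, CustID, Price)⁺ = {OrderNo, CustID, Price, ItemID, IName}.
This closure contains every attribute of R1, so R1 ∩ R2 → R1. The join is lossless.

Yes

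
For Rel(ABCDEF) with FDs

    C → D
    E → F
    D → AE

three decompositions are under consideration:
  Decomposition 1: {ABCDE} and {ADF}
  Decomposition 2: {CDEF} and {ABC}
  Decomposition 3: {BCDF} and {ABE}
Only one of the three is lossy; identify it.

Decomposition 3

Decomposition 1: common = {AD}, closure = {ADEF} → lossless.
Decomposition 2: common = {C}, closure = {ACDEF} → lossless.
Decomposition 3: common = {B}, closure = {B} → lossy.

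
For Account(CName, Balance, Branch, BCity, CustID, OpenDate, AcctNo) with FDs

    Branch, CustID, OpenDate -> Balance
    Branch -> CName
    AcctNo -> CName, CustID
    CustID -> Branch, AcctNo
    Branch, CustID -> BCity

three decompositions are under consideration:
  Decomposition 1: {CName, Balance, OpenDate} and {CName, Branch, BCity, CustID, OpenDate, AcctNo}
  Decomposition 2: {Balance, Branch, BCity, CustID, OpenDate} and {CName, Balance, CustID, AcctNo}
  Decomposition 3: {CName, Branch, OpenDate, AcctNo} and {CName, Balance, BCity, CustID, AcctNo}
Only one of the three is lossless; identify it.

Decomposition 1: common = {CName, OpenDate}, closure = {CName, OpenDate} → lossy.
Decomposition 2: common = {Balance, CustID}, closure = {CName, Balance, Branch, BCity, CustID, AcctNo} → lossless.
Decomposition 3: common = {CName, AcctNo}, closure = {CName, Branch, BCity, CustID, AcctNo} → lossy.

Decomposition 2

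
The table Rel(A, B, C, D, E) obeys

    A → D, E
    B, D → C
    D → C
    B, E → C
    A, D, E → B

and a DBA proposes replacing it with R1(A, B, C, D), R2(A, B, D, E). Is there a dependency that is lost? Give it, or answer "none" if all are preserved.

Check B, E → C: no single fragment contains all of {B, C, E}, and the restricted closure of {B, E} across the fragments never reaches {C}.
A → D, E is preserved.
B, D → C is preserved.
D → C is preserved.
A, D, E → B is preserved.

B, E → C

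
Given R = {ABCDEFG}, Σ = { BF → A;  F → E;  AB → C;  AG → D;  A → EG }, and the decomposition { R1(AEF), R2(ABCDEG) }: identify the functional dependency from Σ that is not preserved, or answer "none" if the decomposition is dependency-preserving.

Check BF → A: no single fragment contains all of {ABF}, and the restricted closure of {BF} across the fragments never reaches {A}.
F → E is preserved.
AB → C is preserved.
AG → D is preserved.
A → EG is preserved.

BF → A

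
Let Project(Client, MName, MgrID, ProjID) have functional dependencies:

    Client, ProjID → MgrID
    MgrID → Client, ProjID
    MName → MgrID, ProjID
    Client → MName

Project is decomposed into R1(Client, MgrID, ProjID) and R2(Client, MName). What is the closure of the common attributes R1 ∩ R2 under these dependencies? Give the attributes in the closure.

Client, MName, MgrID, ProjID

R1 ∩ R2 = {Client}.
Client → MName applies, adding MName
MName → MgrID, ProjID applies, adding MgrID, ProjID
Closure: {Client, MName, MgrID, ProjID}.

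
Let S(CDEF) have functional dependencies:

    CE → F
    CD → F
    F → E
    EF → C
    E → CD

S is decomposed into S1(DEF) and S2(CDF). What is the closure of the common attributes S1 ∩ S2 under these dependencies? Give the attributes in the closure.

CDEF

S1 ∩ S2 = {DF}.
F → E applies, adding E
EF → C applies, adding C
Closure: {CDEF}.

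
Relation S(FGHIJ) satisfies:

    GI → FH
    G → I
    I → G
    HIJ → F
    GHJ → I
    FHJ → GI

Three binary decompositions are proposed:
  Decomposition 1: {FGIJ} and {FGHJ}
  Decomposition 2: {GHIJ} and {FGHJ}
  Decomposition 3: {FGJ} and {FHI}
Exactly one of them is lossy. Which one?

Decomposition 3

Decomposition 1: common = {FGJ}, closure = {FGHIJ} → lossless.
Decomposition 2: common = {GHJ}, closure = {FGHIJ} → lossless.
Decomposition 3: common = {F}, closure = {F} → lossy.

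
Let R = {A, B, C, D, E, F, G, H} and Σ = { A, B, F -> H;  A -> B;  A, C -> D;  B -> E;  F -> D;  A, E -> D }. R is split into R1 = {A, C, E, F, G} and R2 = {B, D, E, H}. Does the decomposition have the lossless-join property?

No

Common attributes: R1 ∩ R2 = {E}.
No dependency enlarges {E}, so (E)⁺ = {E}.
The closure contains neither all of R1 = {A, C, E, F, G} nor all of R2 = {B, D, E, H}, so the common attributes are not a superkey of either fragment. The join is lossy.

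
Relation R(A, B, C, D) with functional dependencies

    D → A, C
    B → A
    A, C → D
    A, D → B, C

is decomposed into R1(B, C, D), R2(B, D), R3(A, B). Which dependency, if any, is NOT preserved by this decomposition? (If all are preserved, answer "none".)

A, C → D

Check A, C → D: no single fragment contains all of {A, C, D}, and the restricted closure of {A, C} across the fragments never reaches {D}.
D → A, C is preserved.
B → A is preserved.
A, D → B, C is preserved.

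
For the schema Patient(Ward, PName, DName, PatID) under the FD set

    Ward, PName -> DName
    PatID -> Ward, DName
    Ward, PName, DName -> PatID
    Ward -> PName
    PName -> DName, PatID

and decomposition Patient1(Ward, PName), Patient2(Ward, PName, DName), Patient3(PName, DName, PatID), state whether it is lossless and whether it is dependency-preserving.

Lossless test (chase): Rows 1 and 2 agree on Ward, PName; apply Ward, PName→DName and equate their DName entries. Rows 1 and 2 agree on Ward, PName, DName; apply Ward, PName, DName→PatID and equate their PatID entries. Rows 1 and 3 agree on PName; apply PName→DName, PatID and equate their DName, PatID entries. Rows 1 and 3 agree on PatID; apply PatID→Ward, DName and equate their Ward, DName entries. Row 1 is now all distinguished symbols — the join is lossless.
Dependency preservation: PatID → Ward, DName; Ward, PName, DName → PatID are not contained in any single fragment, but the restricted closure of each left-hand side across the fragments still reaches the right-hand side; the remaining FDs each lie inside some fragment. All dependencies are preserved.

lossless and dependency-preserving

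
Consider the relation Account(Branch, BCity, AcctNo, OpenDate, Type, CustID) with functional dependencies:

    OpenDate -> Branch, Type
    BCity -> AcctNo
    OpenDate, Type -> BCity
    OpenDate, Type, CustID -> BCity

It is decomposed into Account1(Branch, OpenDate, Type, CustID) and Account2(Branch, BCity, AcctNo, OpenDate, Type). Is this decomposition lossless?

Common attributes: Account1 ∩ Account2 = {Branch, OpenDate, Type}.
Closure of {Branch, OpenDate, Type}: OpenDate, Type → BCity applies, adding BCity; BCity → AcctNo applies, adding AcctNo. So (Branch, OpenDate, Type)⁺ = {Branch, BCity, AcctNo, OpenDate, Type}.
This closure contains every attribute of Account2, so Account1 ∩ Account2 → Account2. The join is lossless.

Yes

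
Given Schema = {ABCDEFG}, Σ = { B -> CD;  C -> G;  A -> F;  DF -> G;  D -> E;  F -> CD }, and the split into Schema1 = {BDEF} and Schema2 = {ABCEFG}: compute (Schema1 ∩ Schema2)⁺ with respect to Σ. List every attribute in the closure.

Schema1 ∩ Schema2 = {BEF}.
B → CD applies, adding CD
C → G applies, adding G
Closure: {BCDEFG}.

BCDEFG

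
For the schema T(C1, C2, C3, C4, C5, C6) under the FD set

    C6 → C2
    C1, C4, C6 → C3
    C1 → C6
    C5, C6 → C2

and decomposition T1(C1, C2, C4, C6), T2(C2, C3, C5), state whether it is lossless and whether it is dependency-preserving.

Lossless test: (C2)⁺ = {C2}, which is a superkey of neither fragment — lossy.
Dependency preservation: the restricted closure of {C1, C4, C6} across the fragments never reaches {C3}, so C1, C4, C6 → C3 cannot be enforced without a join — not preserved.

lossy and not dependency-preserving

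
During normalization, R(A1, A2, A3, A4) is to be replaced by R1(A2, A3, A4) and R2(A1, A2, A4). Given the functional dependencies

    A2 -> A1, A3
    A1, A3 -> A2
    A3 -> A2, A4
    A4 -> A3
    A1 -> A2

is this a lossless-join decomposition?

Common attributes: R1 ∩ R2 = {A2, A4}.
Closure of {A2, A4}: A2 → A1, A3 applies, adding A1, A3. So (A2, A4)⁺ = {A1, A2, A3, A4}.
This closure contains every attribute of R1, so R1 ∩ R2 → R1. The join is lossless.

Yes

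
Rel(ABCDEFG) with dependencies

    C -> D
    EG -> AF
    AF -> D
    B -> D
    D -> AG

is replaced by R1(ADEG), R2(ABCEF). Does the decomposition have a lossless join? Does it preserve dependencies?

Lossless test: (AE)⁺ = {AE}, which is a superkey of neither fragment — lossy.
Dependency preservation: the restricted closure of {C} across the fragments never reaches {D}, so C → D cannot be enforced without a join — not preserved.

lossy and not dependency-preserving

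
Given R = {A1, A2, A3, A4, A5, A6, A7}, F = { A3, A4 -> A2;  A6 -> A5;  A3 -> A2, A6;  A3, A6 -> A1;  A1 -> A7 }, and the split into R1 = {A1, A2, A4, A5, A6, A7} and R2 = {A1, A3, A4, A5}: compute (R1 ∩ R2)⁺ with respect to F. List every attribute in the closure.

A1, A4, A5, A7

R1 ∩ R2 = {A1, A4, A5}.
A1 → A7 applies, adding A7
Closure: {A1, A4, A5, A7}.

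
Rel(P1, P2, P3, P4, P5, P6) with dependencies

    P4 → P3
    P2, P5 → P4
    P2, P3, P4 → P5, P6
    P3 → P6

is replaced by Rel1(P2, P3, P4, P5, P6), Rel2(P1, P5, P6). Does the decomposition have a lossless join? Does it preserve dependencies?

Lossless test: (P5, P6)⁺ = {P5, P6}, which is a superkey of neither fragment — lossy.
Dependency preservation: every FD's attributes lie within a single fragment, so each can be enforced locally — preserved.

lossy but dependency-preserving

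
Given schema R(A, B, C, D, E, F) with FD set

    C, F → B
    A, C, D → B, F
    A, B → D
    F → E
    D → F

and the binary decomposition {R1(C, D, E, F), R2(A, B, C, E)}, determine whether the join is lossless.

Common attributes: R1 ∩ R2 = {C, E}.
No dependency enlarges {C, E}, so (C, E)⁺ = {C, E}.
The closure contains neither all of R1 = {C, D, E, F} nor all of R2 = {A, B, C, E}, so the common attributes are not a superkey of either fragment. The join is lossy.

No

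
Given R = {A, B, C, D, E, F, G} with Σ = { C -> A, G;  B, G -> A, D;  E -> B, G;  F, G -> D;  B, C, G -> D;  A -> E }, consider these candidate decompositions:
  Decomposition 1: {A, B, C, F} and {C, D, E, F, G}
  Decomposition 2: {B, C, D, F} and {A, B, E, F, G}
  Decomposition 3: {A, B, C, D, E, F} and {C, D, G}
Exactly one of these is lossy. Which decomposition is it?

Decomposition 2

Decomposition 1: common = {C, F}, closure = {A, B, C, D, E, F, G} → lossless.
Decomposition 2: common = {B, F}, closure = {B, F} → lossy.
Decomposition 3: common = {C, D}, closure = {A, B, C, D, E, G} → lossless.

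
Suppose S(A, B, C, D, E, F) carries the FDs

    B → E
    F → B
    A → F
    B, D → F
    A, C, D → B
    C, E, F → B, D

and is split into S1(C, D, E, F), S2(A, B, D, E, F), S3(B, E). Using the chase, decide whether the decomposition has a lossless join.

Chase test. Columns are A, B, C, D, E, F; row i has aⱼ where attribute j ∈ Si, else bᵢⱼ.
Initial tableau (one row per fragment):
  row 1: b11 b12 a3 a4 a5 a6
  row 2: a1 a2 b23 a4 a5 a6
  row 3: b31 a2 b33 b34 a5 b36
Rows 1 and 2 agree on F; apply F→B and equate their B entries.
No row becomes fully distinguished — the join is lossy.

No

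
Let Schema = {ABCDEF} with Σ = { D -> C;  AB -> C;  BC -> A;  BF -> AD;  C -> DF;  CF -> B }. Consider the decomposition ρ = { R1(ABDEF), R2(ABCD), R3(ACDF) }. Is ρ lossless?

Yes

Chase test. Columns are ABCDEF; row i has aⱼ where attribute j ∈ Ri, else bᵢⱼ.
Initial tableau (one row per fragment):
  row 1: a1 a2 b13 a4 a5 a6
  row 2: a1 a2 a3 a4 b25 b26
  row 3: a1 b32 a3 a4 b35 a6
Rows 1 and 2 agree on D; apply D→C and equate their C entries.
Rows 1 and 2 agree on C; apply C→DF and equate their DF entries.
Rows 1 and 3 agree on CF; apply CF→B and equate their B entries.
Row 1 is now all distinguished symbols — the join is lossless.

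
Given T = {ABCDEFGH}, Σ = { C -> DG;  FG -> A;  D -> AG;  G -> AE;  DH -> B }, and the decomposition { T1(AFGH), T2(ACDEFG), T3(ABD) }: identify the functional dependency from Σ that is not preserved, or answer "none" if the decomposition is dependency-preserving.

DH -> B

Check DH → B: no single fragment contains all of {BDH}, and the restricted closure of {DH} across the fragments never reaches {B}.
C → DG is preserved.
FG → A is preserved.
D → AG is preserved.
G → AE is preserved.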